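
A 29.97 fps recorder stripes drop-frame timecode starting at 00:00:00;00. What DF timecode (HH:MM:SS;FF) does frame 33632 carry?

00:18:42;06

Ten DF minutes hold 17982 frames, so frame 33632 lies in block 1 (frames 17982–35963) with 15650 frames into that block.
The block's first minute is 1800 frames and the rest 1798 each; 15650 frames reaches minute 8, so 1 × 18 + 8 × 2 = 34 labels have been skipped so far.
Adding those back, label number 33632 + 34 = 33666 at 30 labels/s is 1122 s + 6 f = 0 h 18 min 42 s frame 6, i.e. 00:18:42;06.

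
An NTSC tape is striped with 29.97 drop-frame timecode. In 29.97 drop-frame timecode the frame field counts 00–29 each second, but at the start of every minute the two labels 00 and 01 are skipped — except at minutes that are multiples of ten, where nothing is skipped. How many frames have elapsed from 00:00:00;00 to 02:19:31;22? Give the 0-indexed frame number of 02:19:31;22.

250900

As if non-drop at 30 labels/s: (2 × 3600 + 19 × 60 + 31) × 30 + 22 = 251152.
Minute boundaries passed: 139; those not divisible by 10: 139 − 13 = 126; dropped labels = 2 × 126 = 252.
Actual frame index = 251152 − 252 = 250900.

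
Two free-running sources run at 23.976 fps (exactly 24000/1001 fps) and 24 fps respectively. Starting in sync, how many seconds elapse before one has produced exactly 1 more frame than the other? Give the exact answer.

The gap grows by |24 − 24000/1001| = 24/1001 frames per second.
Time for a 1-frame gap: 1 ÷ (24/1001) = 1001/24 s.

1001/24 seconds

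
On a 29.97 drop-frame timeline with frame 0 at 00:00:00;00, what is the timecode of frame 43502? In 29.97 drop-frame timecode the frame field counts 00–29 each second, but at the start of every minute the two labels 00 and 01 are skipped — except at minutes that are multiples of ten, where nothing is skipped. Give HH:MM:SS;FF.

Ten DF minutes hold 17982 frames, so frame 43502 lies in block 2 (frames 35964–53945) with 7538 frames into that block.
The block's first minute is 1800 frames and the rest 1798 each; 7538 frames reaches minute 4, so 2 × 18 + 4 × 2 = 44 labels have been skipped so far.
Adding those back, label number 43502 + 44 = 43546 at 30 labels/s is 1451 s + 16 f = 0 h 24 min 11 s frame 16, i.e. 00:24:11;16.

00:24:11;16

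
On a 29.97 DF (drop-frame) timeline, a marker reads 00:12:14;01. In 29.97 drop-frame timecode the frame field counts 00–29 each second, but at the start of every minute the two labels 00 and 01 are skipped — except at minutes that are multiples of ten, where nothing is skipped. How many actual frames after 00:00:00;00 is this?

21999

Complete 10-minute blocks: 1, each 17982 frames → 17982.
Remaining 2 whole minutes in the current block: 1800 + 1 × 1798 = 3598 frames.
Within the current minute: 14 × 30 + 1 − 2 = 419 (labels ;00/;01 skipped at this minute). Total = 17982 + 3598 + 419 = 21999.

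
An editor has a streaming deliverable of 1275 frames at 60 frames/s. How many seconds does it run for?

21.25 seconds

Running time = 1275 / (60) = 21.25 s.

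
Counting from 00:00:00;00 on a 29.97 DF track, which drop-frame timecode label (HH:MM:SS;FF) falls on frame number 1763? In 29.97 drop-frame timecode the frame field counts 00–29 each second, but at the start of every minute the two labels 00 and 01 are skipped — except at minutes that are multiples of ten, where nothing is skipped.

Ten DF minutes hold 17982 frames, so frame 1763 lies in block 0 (frames 0–17981) with 1763 frames into that block.
The block's first minute is 1800 frames and the rest 1798 each; 1763 frames reaches minute 0, so 0 × 18 + 0 × 2 = 0 labels have been skipped so far.
Adding those back, label number 1763 + 0 = 1763 at 30 labels/s is 58 s + 23 f = 0 h 0 min 58 s frame 23, i.e. 00:00:58;23.

00:00:58;23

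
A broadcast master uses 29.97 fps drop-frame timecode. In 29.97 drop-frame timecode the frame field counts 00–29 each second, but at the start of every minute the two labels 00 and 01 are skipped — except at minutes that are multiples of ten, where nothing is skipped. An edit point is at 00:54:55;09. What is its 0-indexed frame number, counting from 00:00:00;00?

As if non-drop at 30 labels/s: (0 × 3600 + 54 × 60 + 55) × 30 + 9 = 98859.
Minute boundaries passed: 54; those not divisible by 10: 54 − 5 = 49; dropped labels = 2 × 49 = 98.
Actual frame index = 98859 − 98 = 98761.

98761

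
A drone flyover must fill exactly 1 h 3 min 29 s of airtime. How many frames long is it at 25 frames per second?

1 h 3 min 29 s = 3809 s.
Frames = 3809 × 25 = 95225.

95225 frames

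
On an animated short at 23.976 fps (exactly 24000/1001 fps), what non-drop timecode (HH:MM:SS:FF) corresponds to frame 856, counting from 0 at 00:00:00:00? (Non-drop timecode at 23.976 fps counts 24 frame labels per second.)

00:00:35:16

856 ÷ 24 = 35 full seconds, remainder 16 frames.
35 s = 0 h 0 min 35 s.
Timecode: 00:00:35:16.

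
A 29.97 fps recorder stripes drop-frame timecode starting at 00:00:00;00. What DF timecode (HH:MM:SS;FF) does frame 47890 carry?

Ten DF minutes hold 17982 frames, so frame 47890 lies in block 2 (frames 35964–53945) with 11926 frames into that block.
The block's first minute is 1800 frames and the rest 1798 each; 11926 frames reaches minute 6, so 2 × 18 + 6 × 2 = 48 labels have been skipped so far.
Adding those back, label number 47890 + 48 = 47938 at 30 labels/s is 1597 s + 28 f = 0 h 26 min 37 s frame 28, i.e. 00:26:37;28.

00:26:37;28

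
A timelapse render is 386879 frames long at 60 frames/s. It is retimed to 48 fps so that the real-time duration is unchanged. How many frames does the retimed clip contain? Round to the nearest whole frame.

309503 frames

Frames at target rate = 386879 × (48) / (60) = 1547516/5 ≈ 309503.200.
Nearest whole frame: 309503.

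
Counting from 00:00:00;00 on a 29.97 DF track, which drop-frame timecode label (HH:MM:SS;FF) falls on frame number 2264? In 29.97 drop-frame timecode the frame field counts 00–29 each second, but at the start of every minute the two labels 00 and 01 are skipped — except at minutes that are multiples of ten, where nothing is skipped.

00:01:15;16

Ten DF minutes hold 17982 frames, so frame 2264 lies in block 0 (frames 0–17981) with 2264 frames into that block.
The block's first minute is 1800 frames and the rest 1798 each; 2264 frames reaches minute 1, so 0 × 18 + 1 × 2 = 2 labels have been skipped so far.
Adding those back, label number 2264 + 2 = 2266 at 30 labels/s is 75 s + 16 f = 0 h 1 min 15 s frame 16, i.e. 00:01:15;16.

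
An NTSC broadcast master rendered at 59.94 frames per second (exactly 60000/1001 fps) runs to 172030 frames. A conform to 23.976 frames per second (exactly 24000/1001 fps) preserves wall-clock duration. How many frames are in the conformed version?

Target frames = source frames × (target rate / source rate) = 172030 × (24000/1001)/(60000/1001) = 172030 × 2/5 = 68812.

68812 frames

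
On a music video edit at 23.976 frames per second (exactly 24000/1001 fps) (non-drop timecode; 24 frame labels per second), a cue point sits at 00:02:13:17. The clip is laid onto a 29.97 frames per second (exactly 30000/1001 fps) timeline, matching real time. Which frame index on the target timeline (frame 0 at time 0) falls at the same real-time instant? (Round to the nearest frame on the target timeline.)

Source frame index: (0×3600 + 2×60 + 13) × 24 + 17 = 3209.
Real time: 3209 / (24000/1001) = 3212209/24000 s.
Target frame: (3212209/24000) × (30000/1001) = 16045/4 ≈ 4011.250 → 4011.

frame 4011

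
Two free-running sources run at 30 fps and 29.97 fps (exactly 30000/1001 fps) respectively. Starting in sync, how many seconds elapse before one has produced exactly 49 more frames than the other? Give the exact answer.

The gap grows by |30000/1001 − 30| = 30/1001 frames per second.
Time for a 49-frame gap: 49 ÷ (30/1001) = 49049/30 s.

49049/30 seconds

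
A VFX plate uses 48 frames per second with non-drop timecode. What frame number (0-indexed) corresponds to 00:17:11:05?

49493

Total seconds to the label: (0 × 3600 + 17 × 60 + 11) = 1031.
Frame index = 1031 × 48 + 5 = 49493.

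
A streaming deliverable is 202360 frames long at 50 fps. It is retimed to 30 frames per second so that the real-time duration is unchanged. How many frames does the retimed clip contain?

121416 frames

Target frames = source frames × (target rate / source rate) = 202360 × (30)/(50) = 202360 × 3/5 = 121416.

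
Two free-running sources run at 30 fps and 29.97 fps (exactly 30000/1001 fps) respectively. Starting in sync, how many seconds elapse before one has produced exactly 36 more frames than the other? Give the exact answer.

1201.2 seconds

The gap grows by |30000/1001 − 30| = 30/1001 frames per second.
Time for a 36-frame gap: 36 ÷ (30/1001) = 1201.2 s.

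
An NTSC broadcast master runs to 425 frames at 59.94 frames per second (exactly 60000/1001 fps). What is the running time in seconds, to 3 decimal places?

7.090 seconds

Running time = 425 × 1001/60000 = 17017/2400 s ≈ 7.090 s.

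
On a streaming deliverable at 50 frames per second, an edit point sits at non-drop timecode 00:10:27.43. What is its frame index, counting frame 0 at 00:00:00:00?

frame 31393

Total seconds to the label: (0 × 3600 + 10 × 60 + 27) = 627.
Frame index = 627 × 50 + 43 = 31393.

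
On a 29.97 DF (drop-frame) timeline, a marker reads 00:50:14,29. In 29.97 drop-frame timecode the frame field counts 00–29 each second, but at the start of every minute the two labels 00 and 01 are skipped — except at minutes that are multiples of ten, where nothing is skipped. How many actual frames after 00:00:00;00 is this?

As if non-drop at 30 labels/s: (0 × 3600 + 50 × 60 + 14) × 30 + 29 = 90449.
Minute boundaries passed: 50; those not divisible by 10: 50 − 5 = 45; dropped labels = 2 × 45 = 90.
Actual frame index = 90449 − 90 = 90359.

90359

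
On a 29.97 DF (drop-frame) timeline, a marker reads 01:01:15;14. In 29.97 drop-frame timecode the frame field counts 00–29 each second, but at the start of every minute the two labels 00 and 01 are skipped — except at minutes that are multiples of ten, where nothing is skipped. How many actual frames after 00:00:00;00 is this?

110154

As if non-drop at 30 labels/s: (1 × 3600 + 1 × 60 + 15) × 30 + 14 = 110264.
Minute boundaries passed: 61; those not divisible by 10: 61 − 6 = 55; dropped labels = 2 × 55 = 110.
Actual frame index = 110264 − 110 = 110154.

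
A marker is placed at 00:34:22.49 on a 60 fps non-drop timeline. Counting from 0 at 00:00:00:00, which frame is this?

Total seconds to the label: (0 × 3600 + 34 × 60 + 22) = 2062.
Frame index = 2062 × 60 + 49 = 123769.

123769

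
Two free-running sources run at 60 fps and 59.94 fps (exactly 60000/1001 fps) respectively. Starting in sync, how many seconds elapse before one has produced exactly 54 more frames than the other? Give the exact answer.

The gap grows by |60000/1001 − 60| = 60/1001 frames per second.
Time for a 54-frame gap: 54 ÷ (60/1001) = 900.9 s.

900.9 seconds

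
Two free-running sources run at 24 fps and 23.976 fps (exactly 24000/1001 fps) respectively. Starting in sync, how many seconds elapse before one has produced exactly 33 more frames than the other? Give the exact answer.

The gap grows by |24000/1001 − 24| = 24/1001 frames per second.
Time for a 33-frame gap: 33 ÷ (24/1001) = 1376.375 s.

1376.375 seconds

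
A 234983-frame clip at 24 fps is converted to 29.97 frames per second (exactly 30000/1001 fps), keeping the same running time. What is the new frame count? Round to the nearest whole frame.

Frames at target rate = 234983 × (30000/1001) / (24) = 41961250/143 ≈ 293435.315.
Nearest whole frame: 293435.

293435 frames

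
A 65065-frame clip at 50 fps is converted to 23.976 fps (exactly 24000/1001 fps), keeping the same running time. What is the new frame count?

31200 frames

Target frames = source frames × (target rate / source rate) = 65065 × (24000/1001)/(50) = 65065 × 480/1001 = 31200.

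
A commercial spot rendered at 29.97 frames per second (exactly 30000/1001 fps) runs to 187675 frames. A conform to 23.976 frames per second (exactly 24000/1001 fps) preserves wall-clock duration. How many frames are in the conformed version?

Frames at target rate = 187675 × (24000/1001) / (30000/1001) = 150140.

150140 frames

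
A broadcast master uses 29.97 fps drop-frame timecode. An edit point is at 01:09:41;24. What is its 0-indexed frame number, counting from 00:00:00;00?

125328

As if non-drop at 30 labels/s: (1 × 3600 + 9 × 60 + 41) × 30 + 24 = 125454.
Minute boundaries passed: 69; those not divisible by 10: 69 − 6 = 63; dropped labels = 2 × 63 = 126.
Actual frame index = 125454 − 126 = 125328.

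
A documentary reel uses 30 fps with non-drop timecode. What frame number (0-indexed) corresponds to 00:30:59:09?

Total seconds to the label: (0 × 3600 + 30 × 60 + 59) = 1859.
Frame index = 1859 × 30 + 9 = 55779.

55779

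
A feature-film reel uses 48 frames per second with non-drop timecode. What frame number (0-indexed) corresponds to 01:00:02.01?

Total seconds to the label: (1 × 3600 + 0 × 60 + 2) = 3602.
Frame index = 3602 × 48 + 1 = 172897.

frame 172897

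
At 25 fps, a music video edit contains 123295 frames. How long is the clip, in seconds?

4931.8 seconds

Running time = 123295 / (25) = 4931.8 s.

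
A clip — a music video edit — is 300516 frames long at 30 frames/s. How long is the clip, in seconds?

10017.2 seconds

Running time = 300516 / (30) = 10017.2 s.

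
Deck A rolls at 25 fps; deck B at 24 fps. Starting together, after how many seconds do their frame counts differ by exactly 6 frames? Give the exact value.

6 seconds

The gap grows by |24 − 25| = 1 frame per second.
Time for a 6-frame gap: 6 ÷ (1) = 6 s.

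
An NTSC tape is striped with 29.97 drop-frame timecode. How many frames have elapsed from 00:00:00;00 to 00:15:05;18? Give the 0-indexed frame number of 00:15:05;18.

Complete 10-minute blocks: 1, each 17982 frames → 17982.
Remaining 5 whole minutes in the current block: 1800 + 4 × 1798 = 8992 frames.
Within the current minute: 5 × 30 + 18 − 2 = 166 (labels ;00/;01 skipped at this minute). Total = 17982 + 8992 + 166 = 27140.

27140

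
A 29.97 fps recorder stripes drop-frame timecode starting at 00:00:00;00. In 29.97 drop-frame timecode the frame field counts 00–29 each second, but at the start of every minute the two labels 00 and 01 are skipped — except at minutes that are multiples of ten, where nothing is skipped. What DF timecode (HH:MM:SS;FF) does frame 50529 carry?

Each 10-minute DF block holds 10 × 60 × 30 − 9 × 2 = 17982 frames. 50529 ÷ 17982 → 2 full blocks, remainder 14565.
Within the partial block the first minute is 1800 frames and each further minute 1798, so 8 further minute boundaries passed. Total skipped labels = 18 × 2 + 2 × 8 = 52.
Non-drop label index = 50529 + 52 = 50581; at 30 labels/s that is 00:28:06:01, i.e. DF 00:28:06;01.

00:28:06;01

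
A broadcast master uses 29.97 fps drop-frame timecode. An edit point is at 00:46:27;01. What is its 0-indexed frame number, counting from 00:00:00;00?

As if non-drop at 30 labels/s: (0 × 3600 + 46 × 60 + 27) × 30 + 1 = 83611.
Minute boundaries passed: 46; those not divisible by 10: 46 − 4 = 42; dropped labels = 2 × 42 = 84.
Actual frame index = 83611 − 84 = 83527.

83527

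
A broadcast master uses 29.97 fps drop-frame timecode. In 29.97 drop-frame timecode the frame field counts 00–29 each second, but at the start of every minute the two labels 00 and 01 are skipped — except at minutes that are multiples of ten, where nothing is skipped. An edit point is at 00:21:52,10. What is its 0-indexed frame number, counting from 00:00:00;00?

39332

As if non-drop at 30 labels/s: (0 × 3600 + 21 × 60 + 52) × 30 + 10 = 39370.
Minute boundaries passed: 21; those not divisible by 10: 21 − 2 = 19; dropped labels = 2 × 19 = 38.
Actual frame index = 39370 − 38 = 39332.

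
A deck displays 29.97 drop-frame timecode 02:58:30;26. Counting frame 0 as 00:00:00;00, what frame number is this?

321004

As if non-drop at 30 labels/s: (2 × 3600 + 58 × 60 + 30) × 30 + 26 = 321326.
Minute boundaries passed: 178; those not divisible by 10: 178 − 17 = 161; dropped labels = 2 × 161 = 322.
Actual frame index = 321326 − 322 = 321004.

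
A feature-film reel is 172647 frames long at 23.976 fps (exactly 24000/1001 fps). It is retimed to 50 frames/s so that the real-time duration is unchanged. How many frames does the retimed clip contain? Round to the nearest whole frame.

360041 frames

Frames at target rate = 172647 × (50) / (24000/1001) = 57606549/160 ≈ 360040.931.
Nearest whole frame: 360041.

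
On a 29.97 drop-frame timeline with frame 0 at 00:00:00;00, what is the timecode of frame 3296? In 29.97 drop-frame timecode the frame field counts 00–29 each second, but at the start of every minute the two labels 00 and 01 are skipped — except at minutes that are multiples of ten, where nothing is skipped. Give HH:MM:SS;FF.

Each 10-minute DF block holds 10 × 60 × 30 − 9 × 2 = 17982 frames. 3296 ÷ 17982 → 0 full blocks, remainder 3296.
Within the partial block the first minute is 1800 frames and each further minute 1798, so 1 further minute boundary passed. Total skipped labels = 18 × 0 + 2 × 1 = 2.
Non-drop label index = 3296 + 2 = 3298; at 30 labels/s that is 00:01:49:28, i.e. DF 00:01:49;28.

00:01:49;28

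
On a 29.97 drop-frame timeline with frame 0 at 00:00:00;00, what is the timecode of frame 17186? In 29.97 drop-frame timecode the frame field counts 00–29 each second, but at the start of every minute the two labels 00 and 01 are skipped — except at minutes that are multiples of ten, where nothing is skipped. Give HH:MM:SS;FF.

00:09:33;14

Each 10-minute DF block holds 10 × 60 × 30 − 9 × 2 = 17982 frames. 17186 ÷ 17982 → 0 full blocks, remainder 17186.
Within the partial block the first minute is 1800 frames and each further minute 1798, so 9 further minute boundaries passed. Total skipped labels = 18 × 0 + 2 × 9 = 18.
Non-drop label index = 17186 + 18 = 17204; at 30 labels/s that is 00:09:33:14, i.e. DF 00:09:33;14.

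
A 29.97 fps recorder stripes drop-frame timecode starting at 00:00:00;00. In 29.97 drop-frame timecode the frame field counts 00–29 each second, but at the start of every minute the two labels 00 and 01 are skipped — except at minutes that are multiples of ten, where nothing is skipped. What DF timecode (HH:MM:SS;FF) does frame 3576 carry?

Each 10-minute DF block holds 10 × 60 × 30 − 9 × 2 = 17982 frames. 3576 ÷ 17982 → 0 full blocks, remainder 3576.
Within the partial block the first minute is 1800 frames and each further minute 1798, so 1 further minute boundary passed. Total skipped labels = 18 × 0 + 2 × 1 = 2.
Non-drop label index = 3576 + 2 = 3578; at 30 labels/s that is 00:01:59:08, i.e. DF 00:01:59;08.

00:01:59;08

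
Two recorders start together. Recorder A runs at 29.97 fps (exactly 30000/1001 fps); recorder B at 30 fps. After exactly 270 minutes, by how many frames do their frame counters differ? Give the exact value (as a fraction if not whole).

486000/1001 frames

270 min = 16200 s.
A emits 30000/1001 × 16200 = 486000000/1001 frames; B emits 30 × 16200 = 486000.
Difference = 486000/1001 frames (≈ 485.5145); B is ahead of A.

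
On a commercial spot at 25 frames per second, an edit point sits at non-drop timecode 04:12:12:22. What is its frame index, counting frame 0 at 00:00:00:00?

Total seconds to the label: (4 × 3600 + 12 × 60 + 12) = 15132.
Frame index = 15132 × 25 + 22 = 378322.

378322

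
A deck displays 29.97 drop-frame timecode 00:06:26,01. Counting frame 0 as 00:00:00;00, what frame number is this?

Complete 10-minute blocks: 0, each 17982 frames → 0.
Remaining 6 whole minutes in the current block: 1800 + 5 × 1798 = 10790 frames.
Within the current minute: 26 × 30 + 1 − 2 = 779 (labels ;00/;01 skipped at this minute). Total = 0 + 10790 + 779 = 11569.

11569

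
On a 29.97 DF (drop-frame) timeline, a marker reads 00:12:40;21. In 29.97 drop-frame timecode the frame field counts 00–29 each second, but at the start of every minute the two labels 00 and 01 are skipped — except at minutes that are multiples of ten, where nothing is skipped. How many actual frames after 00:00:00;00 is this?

22799

As if non-drop at 30 labels/s: (0 × 3600 + 12 × 60 + 40) × 30 + 21 = 22821.
Minute boundaries passed: 12; those not divisible by 10: 12 − 1 = 11; dropped labels = 2 × 11 = 22.
Actual frame index = 22821 − 22 = 22799.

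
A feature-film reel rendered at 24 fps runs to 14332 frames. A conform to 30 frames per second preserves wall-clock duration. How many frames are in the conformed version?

17915 frames

Target frames = source frames × (target rate / source rate) = 14332 × (30)/(24) = 14332 × 5/4 = 17915.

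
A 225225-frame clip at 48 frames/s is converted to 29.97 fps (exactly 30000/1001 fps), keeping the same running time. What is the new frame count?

140625 frames

Target frames = source frames × (target rate / source rate) = 225225 × (30000/1001)/(48) = 225225 × 625/1001 = 140625.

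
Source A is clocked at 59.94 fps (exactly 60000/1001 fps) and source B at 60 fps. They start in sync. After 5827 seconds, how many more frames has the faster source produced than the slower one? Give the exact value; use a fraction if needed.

A emits 60000/1001 × 5827 = 349620000/1001 frames; B emits 60 × 5827 = 349620.
Difference = 349620/1001 frames (≈ 349.2707); B is ahead of A.

349620/1001 frames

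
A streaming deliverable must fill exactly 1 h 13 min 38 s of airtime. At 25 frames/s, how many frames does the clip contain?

1 h 13 min 38 s = 4418 s.
Frames = 4418 × 25 = 110450.

110450 frames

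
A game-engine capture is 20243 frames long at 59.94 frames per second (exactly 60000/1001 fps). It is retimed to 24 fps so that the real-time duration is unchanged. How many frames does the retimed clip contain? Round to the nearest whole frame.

8105 frames

Frames at target rate = 20243 × (24) / (60000/1001) = 20263243/2500 ≈ 8105.297.
Nearest whole frame: 8105.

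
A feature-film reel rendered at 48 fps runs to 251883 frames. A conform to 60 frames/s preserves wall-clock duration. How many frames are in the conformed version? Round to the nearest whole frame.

314854 frames

Frames at target rate = 251883 × (60) / (48) = 1259415/4 ≈ 314853.750.
Nearest whole frame: 314854.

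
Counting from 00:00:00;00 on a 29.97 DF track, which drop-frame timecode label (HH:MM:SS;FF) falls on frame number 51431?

Each 10-minute DF block holds 10 × 60 × 30 − 9 × 2 = 17982 frames. 51431 ÷ 17982 → 2 full blocks, remainder 15467.
Within the partial block the first minute is 1800 frames and each further minute 1798, so 8 further minute boundaries passed. Total skipped labels = 18 × 2 + 2 × 8 = 52.
Non-drop label index = 51431 + 52 = 51483; at 30 labels/s that is 00:28:36:03, i.e. DF 00:28:36;03.

00:28:36;03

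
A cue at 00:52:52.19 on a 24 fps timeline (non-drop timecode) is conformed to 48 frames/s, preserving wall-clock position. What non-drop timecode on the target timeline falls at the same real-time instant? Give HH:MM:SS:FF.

00:52:52:38

Source frame index: (0×3600 + 52×60 + 52) × 24 + 19 = 76147.
Real time: 76147 / (24) = 76147/24 s.
Target frame: (76147/24) × (48) = 152294.
At 48 labels/s: frame 152294 → 00:52:52:38.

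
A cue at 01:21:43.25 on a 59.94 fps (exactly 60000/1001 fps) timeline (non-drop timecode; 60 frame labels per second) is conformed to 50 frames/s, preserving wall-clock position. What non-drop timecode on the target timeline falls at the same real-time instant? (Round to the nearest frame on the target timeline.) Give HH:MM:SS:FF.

01:21:48:16

Source frame index: (1×3600 + 21×60 + 43) × 60 + 25 = 294205.
Real time: 294205 / (60000/1001) = 58899841/12000 s.
Target frame: (58899841/12000) × (50) = 58899841/240 ≈ 245416.004 → 245416.
At 50 labels/s: frame 245416 → 01:21:48:16.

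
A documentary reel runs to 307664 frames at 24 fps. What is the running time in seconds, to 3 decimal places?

Running time = 307664 × 1/24 = 38458/3 s ≈ 12819.333 s.

12819.333 seconds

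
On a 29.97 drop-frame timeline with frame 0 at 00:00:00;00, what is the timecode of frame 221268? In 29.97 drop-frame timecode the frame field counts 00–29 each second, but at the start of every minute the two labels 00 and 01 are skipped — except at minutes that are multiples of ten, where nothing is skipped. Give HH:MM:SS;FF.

02:03:03;00

Ten DF minutes hold 17982 frames, so frame 221268 lies in block 12 (frames 215784–233765) with 5484 frames into that block.
The block's first minute is 1800 frames and the rest 1798 each; 5484 frames reaches minute 3, so 12 × 18 + 3 × 2 = 222 labels have been skipped so far.
Adding those back, label number 221268 + 222 = 221490 at 30 labels/s is 7383 s + 0 f = 2 h 3 min 3 s frame 0, i.e. 02:03:03;00.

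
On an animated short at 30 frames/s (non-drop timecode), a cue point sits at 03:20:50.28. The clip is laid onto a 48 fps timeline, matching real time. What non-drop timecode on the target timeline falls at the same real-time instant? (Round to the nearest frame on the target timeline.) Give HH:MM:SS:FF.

Source frame index: (3×3600 + 20×60 + 50) × 30 + 28 = 361528.
Real time: 361528 / (30) = 180764/15 s.
Target frame: (180764/15) × (48) = 2892224/5 ≈ 578444.800 → 578445.
At 48 labels/s: frame 578445 → 03:20:50:45.

03:20:50:45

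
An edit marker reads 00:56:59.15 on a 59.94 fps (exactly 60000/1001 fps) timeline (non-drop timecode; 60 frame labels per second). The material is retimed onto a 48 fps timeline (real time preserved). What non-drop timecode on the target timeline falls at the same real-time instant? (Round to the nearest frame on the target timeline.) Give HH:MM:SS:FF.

Source frame index: (0×3600 + 56×60 + 59) × 60 + 15 = 205155.
Real time: 205155 / (60000/1001) = 13690677/4000 s.
Target frame: (13690677/4000) × (48) = 41072031/250 ≈ 164288.124 → 164288.
At 48 labels/s: frame 164288 → 00:57:02:32.

00:57:02:32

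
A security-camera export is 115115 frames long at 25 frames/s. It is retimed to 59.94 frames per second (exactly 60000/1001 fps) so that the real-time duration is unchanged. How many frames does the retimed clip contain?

276000 frames

Target frames = source frames × (target rate / source rate) = 115115 × (60000/1001)/(25) = 115115 × 2400/1001 = 276000.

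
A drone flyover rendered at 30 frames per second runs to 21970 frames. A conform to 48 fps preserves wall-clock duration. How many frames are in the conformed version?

Target frames = source frames × (target rate / source rate) = 21970 × (48)/(30) = 21970 × 8/5 = 35152.

35152 frames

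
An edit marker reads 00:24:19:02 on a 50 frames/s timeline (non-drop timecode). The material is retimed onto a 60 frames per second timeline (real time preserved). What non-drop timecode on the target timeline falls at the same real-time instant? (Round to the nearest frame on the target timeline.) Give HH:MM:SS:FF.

00:24:19:02

Source frame index: (0×3600 + 24×60 + 19) × 50 + 2 = 72952.
Real time: 72952 / (50) = 36476/25 s.
Target frame: (36476/25) × (60) = 437712/5 ≈ 87542.400 → 87542.
At 60 labels/s: frame 87542 → 00:24:19:02.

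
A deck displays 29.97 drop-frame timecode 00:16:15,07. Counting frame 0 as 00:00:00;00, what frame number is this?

Complete 10-minute blocks: 1, each 17982 frames → 17982.
Remaining 6 whole minutes in the current block: 1800 + 5 × 1798 = 10790 frames.
Within the current minute: 15 × 30 + 7 − 2 = 455 (labels ;00/;01 skipped at this minute). Total = 17982 + 10790 + 455 = 29227.

29227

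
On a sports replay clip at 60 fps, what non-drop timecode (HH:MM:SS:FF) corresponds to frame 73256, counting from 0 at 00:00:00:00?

00:20:20:56

73256 ÷ 60 = 1220 full seconds, remainder 56 frames.
1220 s = 0 h 20 min 20 s.
Timecode: 00:20:20:56.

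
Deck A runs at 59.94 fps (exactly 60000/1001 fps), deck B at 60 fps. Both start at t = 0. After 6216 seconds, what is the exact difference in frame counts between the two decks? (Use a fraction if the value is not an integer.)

A emits 60000/1001 × 6216 = 53280000/143 frames; B emits 60 × 6216 = 372960.
Difference = 53280/143 frames (≈ 372.5874); B is ahead of A.

53280/143 frames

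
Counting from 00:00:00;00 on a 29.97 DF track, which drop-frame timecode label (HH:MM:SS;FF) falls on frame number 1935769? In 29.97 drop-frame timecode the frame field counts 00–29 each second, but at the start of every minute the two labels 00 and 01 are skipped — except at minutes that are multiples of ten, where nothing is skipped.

17:56:30;07

Each 10-minute DF block holds 10 × 60 × 30 − 9 × 2 = 17982 frames. 1935769 ÷ 17982 → 107 full blocks, remainder 11695.
Within the partial block the first minute is 1800 frames and each further minute 1798, so 6 further minute boundaries passed. Total skipped labels = 18 × 107 + 2 × 6 = 1938.
Non-drop label index = 1935769 + 1938 = 1937707; at 30 labels/s that is 17:56:30:07, i.e. DF 17:56:30;07.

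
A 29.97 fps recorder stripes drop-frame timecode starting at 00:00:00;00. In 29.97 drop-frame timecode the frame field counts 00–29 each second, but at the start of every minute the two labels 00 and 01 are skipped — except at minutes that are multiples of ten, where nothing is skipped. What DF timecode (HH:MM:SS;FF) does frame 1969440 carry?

18:15:13;22

Each 10-minute DF block holds 10 × 60 × 30 − 9 × 2 = 17982 frames. 1969440 ÷ 17982 → 109 full blocks, remainder 9402.
Within the partial block the first minute is 1800 frames and each further minute 1798, so 5 further minute boundaries passed. Total skipped labels = 18 × 109 + 2 × 5 = 1972.
Non-drop label index = 1969440 + 1972 = 1971412; at 30 labels/s that is 18:15:13:22, i.e. DF 18:15:13;22.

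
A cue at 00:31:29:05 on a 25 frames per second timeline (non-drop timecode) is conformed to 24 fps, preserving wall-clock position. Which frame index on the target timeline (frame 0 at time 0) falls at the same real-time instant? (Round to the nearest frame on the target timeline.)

Source frame index: (0×3600 + 31×60 + 29) × 25 + 5 = 47230.
Real time: 47230 / (25) = 9446/5 s.
Target frame: (9446/5) × (24) = 226704/5 ≈ 45340.800 → 45341.

frame 45341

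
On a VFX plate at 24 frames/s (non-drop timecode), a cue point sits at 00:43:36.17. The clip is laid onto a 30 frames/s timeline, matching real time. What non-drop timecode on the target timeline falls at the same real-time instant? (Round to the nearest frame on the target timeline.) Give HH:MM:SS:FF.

00:43:36:21

Source frame index: (0×3600 + 43×60 + 36) × 24 + 17 = 62801.
Real time: 62801 / (24) = 62801/24 s.
Target frame: (62801/24) × (30) = 314005/4 ≈ 78501.250 → 78501.
At 30 labels/s: frame 78501 → 00:43:36:21.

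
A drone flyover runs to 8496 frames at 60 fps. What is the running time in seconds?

141.6 seconds

Running time = 8496 / (60) = 141.6 s.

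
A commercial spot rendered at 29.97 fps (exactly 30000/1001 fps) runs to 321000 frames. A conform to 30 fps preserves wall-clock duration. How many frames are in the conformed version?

Target frames = source frames × (target rate / source rate) = 321000 × (30)/(30000/1001) = 321000 × 1001/1000 = 321321.

321321 frames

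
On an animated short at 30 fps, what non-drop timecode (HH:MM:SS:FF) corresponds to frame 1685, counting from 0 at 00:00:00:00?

00:00:56:05

1685 ÷ 30 = 56 full seconds, remainder 5 frames.
56 s = 0 h 0 min 56 s.
Timecode: 00:00:56:05.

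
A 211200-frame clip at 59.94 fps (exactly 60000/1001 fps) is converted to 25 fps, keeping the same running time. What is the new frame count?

88088 frames

Target frames = source frames × (target rate / source rate) = 211200 × (25)/(60000/1001) = 211200 × 1001/2400 = 88088.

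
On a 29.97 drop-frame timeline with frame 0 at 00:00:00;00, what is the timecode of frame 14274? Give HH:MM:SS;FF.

Each 10-minute DF block holds 10 × 60 × 30 − 9 × 2 = 17982 frames. 14274 ÷ 17982 → 0 full blocks, remainder 14274.
Within the partial block the first minute is 1800 frames and each further minute 1798, so 7 further minute boundaries passed. Total skipped labels = 18 × 0 + 2 × 7 = 14.
Non-drop label index = 14274 + 14 = 14288; at 30 labels/s that is 00:07:56:08, i.e. DF 00:07:56;08.

00:07:56;08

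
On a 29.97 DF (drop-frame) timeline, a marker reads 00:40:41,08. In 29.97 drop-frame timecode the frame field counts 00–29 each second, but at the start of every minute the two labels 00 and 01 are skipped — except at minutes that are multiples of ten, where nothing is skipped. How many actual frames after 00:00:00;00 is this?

As if non-drop at 30 labels/s: (0 × 3600 + 40 × 60 + 41) × 30 + 8 = 73238.
Minute boundaries passed: 40; those not divisible by 10: 40 − 4 = 36; dropped labels = 2 × 36 = 72.
Actual frame index = 73238 − 72 = 73166.

73166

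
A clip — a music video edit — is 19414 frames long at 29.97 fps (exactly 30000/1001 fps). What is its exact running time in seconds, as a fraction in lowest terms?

Running time = 19414 ÷ (30000/1001) = 19414 × 1001/30000 = 9716707/15000 s.

9716707/15000 seconds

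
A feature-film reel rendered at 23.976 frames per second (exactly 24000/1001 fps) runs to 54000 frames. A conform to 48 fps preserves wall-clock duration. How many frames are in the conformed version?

Target frames = source frames × (target rate / source rate) = 54000 × (48)/(24000/1001) = 54000 × 1001/500 = 108108.

108108 frames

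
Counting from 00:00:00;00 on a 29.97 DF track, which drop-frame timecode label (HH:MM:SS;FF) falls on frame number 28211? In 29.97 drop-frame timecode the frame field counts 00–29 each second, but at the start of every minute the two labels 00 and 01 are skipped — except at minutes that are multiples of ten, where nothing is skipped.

Ten DF minutes hold 17982 frames, so frame 28211 lies in block 1 (frames 17982–35963) with 10229 frames into that block.
The block's first minute is 1800 frames and the rest 1798 each; 10229 frames reaches minute 5, so 1 × 18 + 5 × 2 = 28 labels have been skipped so far.
Adding those back, label number 28211 + 28 = 28239 at 30 labels/s is 941 s + 9 f = 0 h 15 min 41 s frame 9, i.e. 00:15:41;09.

00:15:41;09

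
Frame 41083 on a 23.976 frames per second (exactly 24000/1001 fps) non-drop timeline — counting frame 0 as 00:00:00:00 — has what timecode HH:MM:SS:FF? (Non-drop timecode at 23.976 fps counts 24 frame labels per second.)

41083 ÷ 24 = 1711 full seconds, remainder 19 frames.
1711 s = 0 h 28 min 31 s.
Timecode: 00:28:31:19.

00:28:31:19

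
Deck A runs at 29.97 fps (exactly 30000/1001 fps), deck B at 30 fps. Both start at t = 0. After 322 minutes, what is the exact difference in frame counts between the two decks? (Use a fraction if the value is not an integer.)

322 min = 19320 s.
A emits 30000/1001 × 19320 = 82800000/143 frames; B emits 30 × 19320 = 579600.
Difference = 82800/143 frames (≈ 579.0210); B is ahead of A.

82800/143 frames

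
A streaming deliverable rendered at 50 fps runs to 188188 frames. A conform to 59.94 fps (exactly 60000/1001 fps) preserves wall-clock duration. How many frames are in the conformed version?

225600 frames

Target frames = source frames × (target rate / source rate) = 188188 × (60000/1001)/(50) = 188188 × 1200/1001 = 225600.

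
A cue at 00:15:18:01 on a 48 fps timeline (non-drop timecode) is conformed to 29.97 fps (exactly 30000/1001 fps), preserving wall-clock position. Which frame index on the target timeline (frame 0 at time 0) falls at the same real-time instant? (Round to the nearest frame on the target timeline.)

frame 27513

Source frame index: (0×3600 + 15×60 + 18) × 48 + 1 = 44065.
Real time: 44065 / (48) = 44065/48 s.
Target frame: (44065/48) × (30000/1001) = 3934375/143 ≈ 27513.112 → 27513.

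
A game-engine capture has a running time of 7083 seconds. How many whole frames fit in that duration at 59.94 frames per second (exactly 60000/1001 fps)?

424555 frames

Frames = 7083 × 60000/1001 = 424980000/1001 ≈ 424555.4446.
Complete frames: 424555.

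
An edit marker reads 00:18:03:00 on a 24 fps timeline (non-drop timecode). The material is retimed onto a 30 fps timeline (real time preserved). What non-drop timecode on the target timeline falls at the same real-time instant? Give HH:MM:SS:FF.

00:18:03:00

Source frame index: (0×3600 + 18×60 + 3) × 24 + 0 = 25992.
Real time: 25992 / (24) = 1083 s.
Target frame: (1083) × (30) = 32490.
At 30 labels/s: frame 32490 → 00:18:03:00.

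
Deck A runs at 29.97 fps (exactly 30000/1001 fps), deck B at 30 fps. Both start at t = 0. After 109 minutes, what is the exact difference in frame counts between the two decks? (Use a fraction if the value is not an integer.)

196200/1001 frames

109 min = 6540 s.
A emits 30000/1001 × 6540 = 196200000/1001 frames; B emits 30 × 6540 = 196200.
Difference = 196200/1001 frames (≈ 196.0040); B is ahead of A.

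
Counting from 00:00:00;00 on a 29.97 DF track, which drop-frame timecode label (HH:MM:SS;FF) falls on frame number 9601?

00:05:20;11

Ten DF minutes hold 17982 frames, so frame 9601 lies in block 0 (frames 0–17981) with 9601 frames into that block.
The block's first minute is 1800 frames and the rest 1798 each; 9601 frames reaches minute 5, so 0 × 18 + 5 × 2 = 10 labels have been skipped so far.
Adding those back, label number 9601 + 10 = 9611 at 30 labels/s is 320 s + 11 f = 0 h 5 min 20 s frame 11, i.e. 00:05:20;11.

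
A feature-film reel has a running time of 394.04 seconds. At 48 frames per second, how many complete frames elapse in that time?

Frames = 394.04 × 48 = 472848/25 ≈ 18913.9200.
Complete frames: 18913.

18913 frames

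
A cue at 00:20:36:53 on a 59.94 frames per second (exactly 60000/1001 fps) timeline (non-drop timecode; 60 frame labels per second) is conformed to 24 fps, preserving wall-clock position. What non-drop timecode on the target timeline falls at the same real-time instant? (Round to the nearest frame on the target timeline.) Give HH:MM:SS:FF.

00:20:38:03

Source frame index: (0×3600 + 20×60 + 36) × 60 + 53 = 74213.
Real time: 74213 / (60000/1001) = 74287213/60000 s.
Target frame: (74287213/60000) × (24) = 74287213/2500 ≈ 29714.885 → 29715.
At 24 labels/s: frame 29715 → 00:20:38:03.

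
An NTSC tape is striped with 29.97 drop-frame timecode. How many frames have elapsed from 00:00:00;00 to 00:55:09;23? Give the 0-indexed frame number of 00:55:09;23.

Complete 10-minute blocks: 5, each 17982 frames → 89910.
Remaining 5 whole minutes in the current block: 1800 + 4 × 1798 = 8992 frames.
Within the current minute: 9 × 30 + 23 − 2 = 291 (labels ;00/;01 skipped at this minute). Total = 89910 + 8992 + 291 = 99193.

99193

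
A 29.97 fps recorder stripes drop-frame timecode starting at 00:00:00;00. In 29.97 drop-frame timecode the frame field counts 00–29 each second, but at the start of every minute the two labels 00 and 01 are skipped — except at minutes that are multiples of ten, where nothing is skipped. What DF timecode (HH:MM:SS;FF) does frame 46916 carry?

Each 10-minute DF block holds 10 × 60 × 30 − 9 × 2 = 17982 frames. 46916 ÷ 17982 → 2 full blocks, remainder 10952.
Within the partial block the first minute is 1800 frames and each further minute 1798, so 6 further minute boundaries passed. Total skipped labels = 18 × 2 + 2 × 6 = 48.
Non-drop label index = 46916 + 48 = 46964; at 30 labels/s that is 00:26:05:14, i.e. DF 00:26:05;14.

00:26:05;14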